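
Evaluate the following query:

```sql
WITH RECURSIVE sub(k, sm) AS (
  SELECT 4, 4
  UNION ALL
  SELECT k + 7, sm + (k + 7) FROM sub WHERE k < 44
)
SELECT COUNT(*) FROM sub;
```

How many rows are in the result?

Base: k=4, sm=4.
Iteration 1: 4 < 44 holds -> k = 4 + 7 = 11, sm = 4 + 11 = 15.
Iteration 2: 11 < 44 holds -> k = 11 + 7 = 18, sm = 15 + 18 = 33.
Iteration 3: 18 < 44 holds -> k = 18 + 7 = 25, sm = 33 + 25 = 58.
Iteration 4: 25 < 44 holds -> k = 25 + 7 = 32, sm = 58 + 32 = 90.
Iteration 5: 32 < 44 holds -> k = 32 + 7 = 39, sm = 90 + 39 = 129.
Iteration 6: 39 < 44 holds -> k = 39 + 7 = 46, sm = 129 + 46 = 175.
Iteration 7: 46 < 44 fails; recursion stops.
Total rows emitted: 7.

7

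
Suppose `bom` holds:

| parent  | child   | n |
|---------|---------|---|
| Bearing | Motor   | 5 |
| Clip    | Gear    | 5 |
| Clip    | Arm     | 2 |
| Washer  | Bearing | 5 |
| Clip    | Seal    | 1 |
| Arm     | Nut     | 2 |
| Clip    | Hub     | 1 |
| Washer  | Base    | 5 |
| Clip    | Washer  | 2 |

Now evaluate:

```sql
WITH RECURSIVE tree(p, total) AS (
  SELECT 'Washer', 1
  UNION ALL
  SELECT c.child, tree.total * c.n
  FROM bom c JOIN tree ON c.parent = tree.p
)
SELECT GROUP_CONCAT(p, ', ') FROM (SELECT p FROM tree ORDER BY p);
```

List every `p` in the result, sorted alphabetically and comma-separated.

Base: (Washer, total=1).
Iteration 1: components of {Washer} -> Base = 1*5 = 5, Bearing = 1*5 = 5.
Iteration 2: components of {Base,Bearing} -> Motor = 5*5 = 25.
Iteration 3: no further components; recursion stops.

Base, Bearing, Motor, Washer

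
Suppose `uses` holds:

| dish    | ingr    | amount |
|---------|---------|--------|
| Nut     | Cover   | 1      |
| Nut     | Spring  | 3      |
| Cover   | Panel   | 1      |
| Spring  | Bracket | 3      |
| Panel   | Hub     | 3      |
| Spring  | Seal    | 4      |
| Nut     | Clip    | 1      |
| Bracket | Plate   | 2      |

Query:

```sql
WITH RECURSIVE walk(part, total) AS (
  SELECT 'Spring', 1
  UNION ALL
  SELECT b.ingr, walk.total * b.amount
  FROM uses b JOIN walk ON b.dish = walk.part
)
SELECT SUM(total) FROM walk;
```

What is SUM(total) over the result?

Base: (Spring, total=1).
Iteration 1: components of {Spring} -> Bracket = 1*3 = 3, Seal = 1*4 = 4.
Iteration 2: components of {Bracket,Seal} -> Plate = 3*2 = 6.
Iteration 3: no further components; recursion stops.
SUM(total) = 1 + 3 + 4 + 6 = 14.

14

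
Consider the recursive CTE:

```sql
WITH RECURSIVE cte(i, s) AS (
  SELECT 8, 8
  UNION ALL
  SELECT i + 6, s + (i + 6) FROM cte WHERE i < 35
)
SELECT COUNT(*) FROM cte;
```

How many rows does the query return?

6

Base: i=8, s=8.
Iteration 1: 8 < 35 holds -> i = 8 + 6 = 14, s = 8 + 14 = 22.
Iteration 2: 14 < 35 holds -> i = 14 + 6 = 20, s = 22 + 20 = 42.
Iteration 3: 20 < 35 holds -> i = 20 + 6 = 26, s = 42 + 26 = 68.
Iteration 4: 26 < 35 holds -> i = 26 + 6 = 32, s = 68 + 32 = 100.
Iteration 5: 32 < 35 holds -> i = 32 + 6 = 38, s = 100 + 38 = 138.
Iteration 6: 38 < 35 fails; recursion stops.
Total rows emitted: 6.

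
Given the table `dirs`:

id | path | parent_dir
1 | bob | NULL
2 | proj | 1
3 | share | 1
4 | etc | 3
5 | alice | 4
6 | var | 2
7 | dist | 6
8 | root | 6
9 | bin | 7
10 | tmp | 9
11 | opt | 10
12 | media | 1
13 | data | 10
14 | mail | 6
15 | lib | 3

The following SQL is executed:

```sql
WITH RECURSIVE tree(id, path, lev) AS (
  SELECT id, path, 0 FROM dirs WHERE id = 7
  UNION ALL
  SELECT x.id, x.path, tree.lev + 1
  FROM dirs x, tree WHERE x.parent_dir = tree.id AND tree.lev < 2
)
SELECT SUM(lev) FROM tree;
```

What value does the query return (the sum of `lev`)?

3

Base: id=7 (dist) at lev 0.
Iteration 1: rows with parent_dir in {7} -> bin (id 9, lev 1).
Iteration 2: rows with parent_dir in {9} -> tmp (id 10, lev 2).
Iteration 3: lev < 2 fails for all current rows; recursion stops.
SUM(lev) = 0 + 1 + 2 = 3.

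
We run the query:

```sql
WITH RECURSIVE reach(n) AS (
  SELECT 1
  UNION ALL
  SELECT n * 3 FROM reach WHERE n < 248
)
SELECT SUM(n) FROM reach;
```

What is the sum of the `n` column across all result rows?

1093

Base: n=1.
Iteration 1: 1 < 248 holds -> n = 1 * 3 = 3.
Iteration 2: 3 < 248 holds -> n = 3 * 3 = 9.
Iteration 3: 9 < 248 holds -> n = 9 * 3 = 27.
Iteration 4: 27 < 248 holds -> n = 27 * 3 = 81.
Iteration 5: 81 < 248 holds -> n = 81 * 3 = 243.
Iteration 6: 243 < 248 holds -> n = 243 * 3 = 729.
Iteration 7: 729 < 248 fails; recursion stops.
SUM(n) = 1 + 3 + 9 + 27 + 81 + 243 + 729 = 1093.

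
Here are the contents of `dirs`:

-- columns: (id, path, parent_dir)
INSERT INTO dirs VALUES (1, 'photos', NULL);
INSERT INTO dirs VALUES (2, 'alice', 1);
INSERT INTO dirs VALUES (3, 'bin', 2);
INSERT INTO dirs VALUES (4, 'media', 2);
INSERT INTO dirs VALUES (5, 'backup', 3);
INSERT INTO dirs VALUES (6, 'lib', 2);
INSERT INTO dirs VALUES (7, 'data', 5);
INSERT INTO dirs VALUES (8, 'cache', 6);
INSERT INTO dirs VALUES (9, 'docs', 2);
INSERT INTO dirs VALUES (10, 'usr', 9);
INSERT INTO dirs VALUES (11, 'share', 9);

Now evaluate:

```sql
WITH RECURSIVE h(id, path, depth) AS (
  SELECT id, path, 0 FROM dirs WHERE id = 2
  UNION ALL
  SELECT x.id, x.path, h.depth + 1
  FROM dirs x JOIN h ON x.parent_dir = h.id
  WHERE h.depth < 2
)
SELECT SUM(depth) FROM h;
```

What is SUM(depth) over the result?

Base: id=2 (alice) at depth 0.
Iteration 1: rows with parent_dir in {2} -> bin (id 3, depth 1), media (id 4, depth 1), lib (id 6, depth 1), docs (id 9, depth 1).
Iteration 2: rows with parent_dir in {3,4,6,9} -> backup (id 5, depth 2), cache (id 8, depth 2), usr (id 10, depth 2), share (id 11, depth 2).
Iteration 3: depth < 2 fails for all current rows; recursion stops.
SUM(depth) = 0 + 1 + 1 + 1 + 1 + 2 + 2 + 2 + 2 = 12.

12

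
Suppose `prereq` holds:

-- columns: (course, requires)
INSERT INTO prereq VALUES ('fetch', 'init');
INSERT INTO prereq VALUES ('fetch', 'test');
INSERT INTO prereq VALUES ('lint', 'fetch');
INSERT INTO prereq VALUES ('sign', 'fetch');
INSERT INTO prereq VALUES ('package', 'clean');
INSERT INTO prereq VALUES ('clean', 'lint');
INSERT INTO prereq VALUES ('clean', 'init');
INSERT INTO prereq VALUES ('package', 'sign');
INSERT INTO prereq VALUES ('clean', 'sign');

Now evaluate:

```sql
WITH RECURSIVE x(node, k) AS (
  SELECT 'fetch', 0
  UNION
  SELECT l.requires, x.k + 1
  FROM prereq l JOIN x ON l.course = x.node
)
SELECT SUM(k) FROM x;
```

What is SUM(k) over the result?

2

Base: (fetch, k=0).
Iteration 1: edges from {fetch} -> (init, k=1), (test, k=1).
Iteration 2: no outgoing edges from {init,test}; recursion stops.
SUM(k) = 0 + 1 + 1 = 2.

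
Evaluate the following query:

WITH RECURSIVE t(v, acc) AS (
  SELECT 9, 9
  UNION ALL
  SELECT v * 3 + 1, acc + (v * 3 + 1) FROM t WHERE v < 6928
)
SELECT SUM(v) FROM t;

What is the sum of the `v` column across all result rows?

31156

Base: v=9, acc=9.
Iteration 1: 9 < 6928 holds -> v = 9 * 3 + 1 = 28, acc = 9 + 28 = 37.
Iteration 2: 28 < 6928 holds -> v = 28 * 3 + 1 = 85, acc = 37 + 85 = 122.
Iteration 3: 85 < 6928 holds -> v = 85 * 3 + 1 = 256, acc = 122 + 256 = 378.
Iteration 4: 256 < 6928 holds -> v = 256 * 3 + 1 = 769, acc = 378 + 769 = 1147.
Iteration 5: 769 < 6928 holds -> v = 769 * 3 + 1 = 2308, acc = 1147 + 2308 = 3455.
Iteration 6: 2308 < 6928 holds -> v = 2308 * 3 + 1 = 6925, acc = 3455 + 6925 = 10380.
Iteration 7: 6925 < 6928 holds -> v = 6925 * 3 + 1 = 20776, acc = 10380 + 20776 = 31156.
Iteration 8: 20776 < 6928 fails; recursion stops.
SUM(v) = 9 + 28 + 85 + 256 + 769 + 2308 + 6925 + 20776 = 31156.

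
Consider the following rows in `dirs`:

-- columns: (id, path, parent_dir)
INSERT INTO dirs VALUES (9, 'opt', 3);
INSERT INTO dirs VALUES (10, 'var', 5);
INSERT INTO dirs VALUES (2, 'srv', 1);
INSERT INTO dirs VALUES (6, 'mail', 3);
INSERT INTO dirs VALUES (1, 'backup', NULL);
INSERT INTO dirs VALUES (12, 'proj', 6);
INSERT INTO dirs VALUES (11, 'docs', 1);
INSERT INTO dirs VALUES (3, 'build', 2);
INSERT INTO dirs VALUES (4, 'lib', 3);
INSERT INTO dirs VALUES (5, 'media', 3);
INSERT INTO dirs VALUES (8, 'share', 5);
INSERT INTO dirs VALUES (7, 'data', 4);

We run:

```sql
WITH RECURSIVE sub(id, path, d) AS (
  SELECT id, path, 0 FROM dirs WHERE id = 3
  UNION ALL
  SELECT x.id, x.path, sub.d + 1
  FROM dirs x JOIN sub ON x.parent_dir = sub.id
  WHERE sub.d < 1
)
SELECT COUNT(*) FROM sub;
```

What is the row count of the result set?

5

Base: id=3 (build) at d 0.
Iteration 1: rows with parent_dir in {3} -> lib (id 4, d 1), media (id 5, d 1), mail (id 6, d 1), opt (id 9, d 1).
Iteration 2: d < 1 fails for all current rows; recursion stops.
Total rows emitted: 5.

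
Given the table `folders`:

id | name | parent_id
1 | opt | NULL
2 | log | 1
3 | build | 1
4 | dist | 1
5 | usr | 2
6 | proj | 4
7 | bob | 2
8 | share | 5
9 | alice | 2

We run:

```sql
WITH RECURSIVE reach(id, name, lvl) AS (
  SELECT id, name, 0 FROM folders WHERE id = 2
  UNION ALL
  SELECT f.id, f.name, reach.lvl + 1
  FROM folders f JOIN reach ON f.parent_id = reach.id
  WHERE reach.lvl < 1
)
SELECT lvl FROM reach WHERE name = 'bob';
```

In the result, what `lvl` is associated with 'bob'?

1

Base: id=2 (log) at lvl 0.
Iteration 1: rows with parent_id in {2} -> usr (id 5, lvl 1), bob (id 7, lvl 1), alice (id 9, lvl 1).
Iteration 2: lvl < 1 fails for all current rows; recursion stops.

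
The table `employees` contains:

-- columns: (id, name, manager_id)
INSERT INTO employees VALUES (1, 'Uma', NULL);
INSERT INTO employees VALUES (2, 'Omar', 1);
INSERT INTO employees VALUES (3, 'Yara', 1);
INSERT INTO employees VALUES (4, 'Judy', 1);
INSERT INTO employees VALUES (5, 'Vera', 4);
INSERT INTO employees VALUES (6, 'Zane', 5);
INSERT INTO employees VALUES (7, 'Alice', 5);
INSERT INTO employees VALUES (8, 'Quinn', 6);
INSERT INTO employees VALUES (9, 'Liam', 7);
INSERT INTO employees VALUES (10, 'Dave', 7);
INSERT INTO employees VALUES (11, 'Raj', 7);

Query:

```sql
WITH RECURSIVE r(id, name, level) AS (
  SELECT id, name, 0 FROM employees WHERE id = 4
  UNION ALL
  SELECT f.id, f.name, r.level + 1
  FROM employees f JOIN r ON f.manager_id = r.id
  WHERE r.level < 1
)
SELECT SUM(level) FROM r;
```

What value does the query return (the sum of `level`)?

1

Base: id=4 (Judy) at level 0.
Iteration 1: rows with manager_id in {4} -> Vera (id 5, level 1).
Iteration 2: level < 1 fails for all current rows; recursion stops.
SUM(level) = 0 + 1 = 1.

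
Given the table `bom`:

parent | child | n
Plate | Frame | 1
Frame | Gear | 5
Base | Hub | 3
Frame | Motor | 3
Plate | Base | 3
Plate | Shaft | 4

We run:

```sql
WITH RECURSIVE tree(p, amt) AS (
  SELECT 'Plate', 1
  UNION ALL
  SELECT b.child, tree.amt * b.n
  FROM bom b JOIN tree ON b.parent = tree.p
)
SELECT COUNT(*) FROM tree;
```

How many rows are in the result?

7

Base: (Plate, amt=1).
Iteration 1: components of {Plate} -> Base = 1*3 = 3, Frame = 1*1 = 1, Shaft = 1*4 = 4.
Iteration 2: components of {Base,Frame,Shaft} -> Gear = 1*5 = 5, Hub = 3*3 = 9, Motor = 1*3 = 3.
Iteration 3: no further components; recursion stops.
Total rows emitted: 7.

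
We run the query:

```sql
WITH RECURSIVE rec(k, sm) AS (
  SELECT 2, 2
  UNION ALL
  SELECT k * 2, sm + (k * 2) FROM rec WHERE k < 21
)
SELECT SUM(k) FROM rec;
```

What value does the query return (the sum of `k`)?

62

Base: k=2, sm=2.
Iteration 1: 2 < 21 holds -> k = 2 * 2 = 4, sm = 2 + 4 = 6.
Iteration 2: 4 < 21 holds -> k = 4 * 2 = 8, sm = 6 + 8 = 14.
Iteration 3: 8 < 21 holds -> k = 8 * 2 = 16, sm = 14 + 16 = 30.
Iteration 4: 16 < 21 holds -> k = 16 * 2 = 32, sm = 30 + 32 = 62.
Iteration 5: 32 < 21 fails; recursion stops.
SUM(k) = 2 + 4 + 8 + 16 + 32 = 62.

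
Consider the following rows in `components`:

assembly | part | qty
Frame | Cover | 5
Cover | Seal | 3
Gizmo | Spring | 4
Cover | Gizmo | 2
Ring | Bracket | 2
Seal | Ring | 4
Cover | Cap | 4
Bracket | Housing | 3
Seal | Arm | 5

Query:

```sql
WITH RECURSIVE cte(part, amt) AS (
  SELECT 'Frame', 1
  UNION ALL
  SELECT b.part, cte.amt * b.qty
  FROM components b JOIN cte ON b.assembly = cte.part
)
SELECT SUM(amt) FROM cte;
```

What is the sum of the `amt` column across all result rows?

Base: (Frame, amt=1).
Iteration 1: components of {Frame} -> Cover = 1*5 = 5.
Iteration 2: components of {Cover} -> Cap = 5*4 = 20, Gizmo = 5*2 = 10, Seal = 5*3 = 15.
Iteration 3: components of {Cap,Gizmo,Seal} -> Arm = 15*5 = 75, Ring = 15*4 = 60, Spring = 10*4 = 40.
Iteration 4: components of {Arm,Ring,Spring} -> Bracket = 60*2 = 120.
Iteration 5: components of {Bracket} -> Housing = 120*3 = 360.
Iteration 6: no further components; recursion stops.
SUM(amt) = 1 + 5 + 20 + 15 + 10 + 75 + 60 + 40 + 120 + 360 = 706.

706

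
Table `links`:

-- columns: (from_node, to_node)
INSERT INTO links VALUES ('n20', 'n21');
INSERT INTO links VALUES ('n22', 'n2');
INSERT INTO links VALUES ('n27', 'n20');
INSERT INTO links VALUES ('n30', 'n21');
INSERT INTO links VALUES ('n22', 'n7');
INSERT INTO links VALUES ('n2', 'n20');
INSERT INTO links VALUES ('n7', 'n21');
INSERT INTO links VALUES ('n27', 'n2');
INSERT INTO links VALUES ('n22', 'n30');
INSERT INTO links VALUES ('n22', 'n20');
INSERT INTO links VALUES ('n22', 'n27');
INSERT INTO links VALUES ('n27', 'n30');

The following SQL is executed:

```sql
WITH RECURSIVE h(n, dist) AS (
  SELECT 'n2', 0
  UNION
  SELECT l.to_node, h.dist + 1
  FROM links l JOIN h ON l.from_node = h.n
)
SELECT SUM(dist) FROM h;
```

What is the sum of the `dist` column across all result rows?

3

Base: (n2, dist=0).
Iteration 1: edges from {n2} -> (n20, dist=1).
Iteration 2: edges from {n20} -> (n21, dist=2).
Iteration 3: no outgoing edges from {n21}; recursion stops.
SUM(dist) = 0 + 1 + 2 = 3.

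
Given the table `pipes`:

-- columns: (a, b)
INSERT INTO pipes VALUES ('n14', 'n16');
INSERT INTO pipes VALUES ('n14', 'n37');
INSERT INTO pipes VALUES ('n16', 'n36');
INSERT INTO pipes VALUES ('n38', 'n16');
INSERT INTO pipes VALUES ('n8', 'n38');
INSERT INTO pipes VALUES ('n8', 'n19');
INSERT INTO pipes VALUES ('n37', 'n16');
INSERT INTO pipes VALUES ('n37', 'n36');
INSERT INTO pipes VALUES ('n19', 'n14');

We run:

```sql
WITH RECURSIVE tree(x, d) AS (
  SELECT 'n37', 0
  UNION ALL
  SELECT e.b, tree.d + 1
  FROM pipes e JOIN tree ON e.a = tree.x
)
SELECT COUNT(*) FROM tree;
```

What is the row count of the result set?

Base: (n37, d=0).
Iteration 1: edges from {n37} -> (n16, d=1), (n36, d=1).
Iteration 2: edges from {n16,n36} -> (n36, d=2).
Iteration 3: no outgoing edges from {n36}; recursion stops.
Total rows emitted: 4.

4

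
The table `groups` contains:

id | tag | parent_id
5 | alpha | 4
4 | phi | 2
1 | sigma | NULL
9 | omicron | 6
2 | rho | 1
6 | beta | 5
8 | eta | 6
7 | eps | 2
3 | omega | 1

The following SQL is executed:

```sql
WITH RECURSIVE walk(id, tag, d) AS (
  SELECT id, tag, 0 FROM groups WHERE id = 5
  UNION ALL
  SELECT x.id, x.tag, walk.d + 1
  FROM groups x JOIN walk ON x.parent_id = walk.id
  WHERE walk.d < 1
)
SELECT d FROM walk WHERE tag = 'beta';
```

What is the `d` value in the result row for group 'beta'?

Base: id=5 (alpha) at d 0.
Iteration 1: rows with parent_id in {5} -> beta (id 6, d 1).
Iteration 2: d < 1 fails for all current rows; recursion stops.

1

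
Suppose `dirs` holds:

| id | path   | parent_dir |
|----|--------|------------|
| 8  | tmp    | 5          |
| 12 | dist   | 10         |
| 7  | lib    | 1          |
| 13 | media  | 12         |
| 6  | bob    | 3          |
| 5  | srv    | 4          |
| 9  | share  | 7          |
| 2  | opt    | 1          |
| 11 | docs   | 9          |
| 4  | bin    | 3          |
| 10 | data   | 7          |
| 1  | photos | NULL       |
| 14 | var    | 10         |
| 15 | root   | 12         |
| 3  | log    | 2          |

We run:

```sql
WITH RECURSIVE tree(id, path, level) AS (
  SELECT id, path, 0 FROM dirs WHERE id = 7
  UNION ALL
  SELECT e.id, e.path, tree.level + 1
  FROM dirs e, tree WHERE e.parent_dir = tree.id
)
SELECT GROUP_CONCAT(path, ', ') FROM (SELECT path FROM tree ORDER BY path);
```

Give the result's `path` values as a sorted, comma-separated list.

data, dist, docs, lib, media, root, share, var

Base: id=7 (lib) at level 0.
Iteration 1: rows with parent_dir in {7} -> share (id 9, level 1), data (id 10, level 1).
Iteration 2: rows with parent_dir in {9,10} -> docs (id 11, level 2), dist (id 12, level 2), var (id 14, level 2).
Iteration 3: rows with parent_dir in {11,12,14} -> media (id 13, level 3), root (id 15, level 3).
Iteration 4: no rows with parent_dir in {13,15}; recursion stops.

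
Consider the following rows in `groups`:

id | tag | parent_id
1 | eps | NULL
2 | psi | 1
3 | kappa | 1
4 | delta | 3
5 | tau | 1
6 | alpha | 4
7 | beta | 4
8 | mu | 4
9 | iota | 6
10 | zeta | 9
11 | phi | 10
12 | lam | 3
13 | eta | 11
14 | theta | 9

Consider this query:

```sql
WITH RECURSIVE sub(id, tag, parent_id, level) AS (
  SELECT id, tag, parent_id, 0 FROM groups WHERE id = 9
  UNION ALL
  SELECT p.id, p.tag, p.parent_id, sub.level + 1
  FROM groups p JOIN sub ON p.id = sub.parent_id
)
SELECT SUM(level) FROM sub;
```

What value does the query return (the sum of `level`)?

Base: id=9 (iota), parent_id=6, level 0.
Iteration 1: join on id=6 -> alpha (id 6, parent_id=4, level 1).
Iteration 2: join on id=4 -> delta (id 4, parent_id=3, level 2).
Iteration 3: join on id=3 -> kappa (id 3, parent_id=1, level 3).
Iteration 4: join on id=1 -> eps (id 1, parent_id=NULL, level 4).
Iteration 5: parent_id is NULL; no match; recursion stops.
SUM(level) = 0 + 1 + 2 + 3 + 4 = 10.

10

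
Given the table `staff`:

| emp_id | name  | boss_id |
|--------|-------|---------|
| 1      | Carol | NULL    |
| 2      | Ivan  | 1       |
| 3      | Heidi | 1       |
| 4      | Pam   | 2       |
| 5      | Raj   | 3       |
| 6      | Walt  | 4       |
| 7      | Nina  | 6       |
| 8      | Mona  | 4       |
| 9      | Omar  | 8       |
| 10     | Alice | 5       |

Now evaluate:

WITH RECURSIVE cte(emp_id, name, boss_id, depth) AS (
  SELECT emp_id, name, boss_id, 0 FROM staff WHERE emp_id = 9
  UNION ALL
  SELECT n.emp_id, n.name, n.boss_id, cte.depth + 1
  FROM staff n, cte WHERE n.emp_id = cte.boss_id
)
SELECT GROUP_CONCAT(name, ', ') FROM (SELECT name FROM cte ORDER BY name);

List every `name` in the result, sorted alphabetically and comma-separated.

Base: emp_id=9 (Omar), boss_id=8, depth 0.
Iteration 1: join on emp_id=8 -> Mona (id 8, boss_id=4, depth 1).
Iteration 2: join on emp_id=4 -> Pam (id 4, boss_id=2, depth 2).
Iteration 3: join on emp_id=2 -> Ivan (id 2, boss_id=1, depth 3).
Iteration 4: join on emp_id=1 -> Carol (id 1, boss_id=NULL, depth 4).
Iteration 5: boss_id is NULL; no match; recursion stops.

Carol, Ivan, Mona, Omar, Pam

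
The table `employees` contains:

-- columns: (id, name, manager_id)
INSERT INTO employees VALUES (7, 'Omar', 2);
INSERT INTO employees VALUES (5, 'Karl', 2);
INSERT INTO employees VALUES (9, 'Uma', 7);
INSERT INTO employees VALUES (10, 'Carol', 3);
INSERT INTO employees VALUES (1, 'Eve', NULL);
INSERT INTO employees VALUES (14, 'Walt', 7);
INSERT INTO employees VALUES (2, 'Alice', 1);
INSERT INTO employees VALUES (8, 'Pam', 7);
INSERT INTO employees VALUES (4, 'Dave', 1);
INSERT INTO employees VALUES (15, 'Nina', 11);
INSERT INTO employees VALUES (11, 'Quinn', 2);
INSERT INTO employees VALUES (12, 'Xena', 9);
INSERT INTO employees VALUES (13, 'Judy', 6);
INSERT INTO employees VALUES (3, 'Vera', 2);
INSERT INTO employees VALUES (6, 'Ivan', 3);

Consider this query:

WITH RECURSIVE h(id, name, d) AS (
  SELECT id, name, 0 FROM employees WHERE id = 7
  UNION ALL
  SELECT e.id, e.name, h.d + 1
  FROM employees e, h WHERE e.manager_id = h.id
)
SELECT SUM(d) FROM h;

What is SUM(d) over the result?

Base: id=7 (Omar) at d 0.
Iteration 1: rows with manager_id in {7} -> Pam (id 8, d 1), Uma (id 9, d 1), Walt (id 14, d 1).
Iteration 2: rows with manager_id in {8,9,14} -> Xena (id 12, d 2).
Iteration 3: no rows with manager_id in {12}; recursion stops.
SUM(d) = 0 + 1 + 1 + 1 + 2 = 5.

5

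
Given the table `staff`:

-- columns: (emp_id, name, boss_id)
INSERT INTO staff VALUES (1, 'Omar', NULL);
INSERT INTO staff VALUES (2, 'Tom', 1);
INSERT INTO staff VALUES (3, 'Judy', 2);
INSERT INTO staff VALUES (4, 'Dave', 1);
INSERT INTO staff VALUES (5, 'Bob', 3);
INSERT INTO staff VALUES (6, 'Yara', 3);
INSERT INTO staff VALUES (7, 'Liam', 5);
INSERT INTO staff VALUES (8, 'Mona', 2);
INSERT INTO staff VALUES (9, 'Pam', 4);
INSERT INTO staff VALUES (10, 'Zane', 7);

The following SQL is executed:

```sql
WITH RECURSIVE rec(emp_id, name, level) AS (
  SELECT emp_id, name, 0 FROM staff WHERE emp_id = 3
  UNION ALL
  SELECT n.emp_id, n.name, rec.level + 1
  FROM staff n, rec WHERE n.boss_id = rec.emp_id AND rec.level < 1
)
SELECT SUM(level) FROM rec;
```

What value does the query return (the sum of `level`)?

2

Base: emp_id=3 (Judy) at level 0.
Iteration 1: rows with boss_id in {3} -> Bob (id 5, level 1), Yara (id 6, level 1).
Iteration 2: level < 1 fails for all current rows; recursion stops.
SUM(level) = 0 + 1 + 1 = 2.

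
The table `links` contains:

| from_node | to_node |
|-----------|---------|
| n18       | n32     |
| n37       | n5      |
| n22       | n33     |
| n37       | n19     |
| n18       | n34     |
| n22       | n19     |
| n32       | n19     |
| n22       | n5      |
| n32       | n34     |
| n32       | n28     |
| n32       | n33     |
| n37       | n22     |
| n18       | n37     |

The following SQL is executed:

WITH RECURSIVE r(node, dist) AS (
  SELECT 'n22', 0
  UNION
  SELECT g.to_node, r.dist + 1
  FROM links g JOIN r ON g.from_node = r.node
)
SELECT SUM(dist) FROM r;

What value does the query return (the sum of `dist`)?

Base: (n22, dist=0).
Iteration 1: edges from {n22} -> (n19, dist=1), (n33, dist=1), (n5, dist=1).
Iteration 2: no outgoing edges from {n19,n33,n5}; recursion stops.
SUM(dist) = 0 + 1 + 1 + 1 = 3.

3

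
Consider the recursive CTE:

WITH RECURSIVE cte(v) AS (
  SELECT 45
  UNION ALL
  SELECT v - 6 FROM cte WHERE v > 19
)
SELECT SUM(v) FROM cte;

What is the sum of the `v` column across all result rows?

Base: v=45.
Iteration 1: 45 > 19 holds -> v = 45 - 6 = 39.
Iteration 2: 39 > 19 holds -> v = 39 - 6 = 33.
Iteration 3: 33 > 19 holds -> v = 33 - 6 = 27.
Iteration 4: 27 > 19 holds -> v = 27 - 6 = 21.
Iteration 5: 21 > 19 holds -> v = 21 - 6 = 15.
Iteration 6: 15 > 19 fails; recursion stops.
SUM(v) = 45 + 39 + 33 + 27 + 21 + 15 = 180.

180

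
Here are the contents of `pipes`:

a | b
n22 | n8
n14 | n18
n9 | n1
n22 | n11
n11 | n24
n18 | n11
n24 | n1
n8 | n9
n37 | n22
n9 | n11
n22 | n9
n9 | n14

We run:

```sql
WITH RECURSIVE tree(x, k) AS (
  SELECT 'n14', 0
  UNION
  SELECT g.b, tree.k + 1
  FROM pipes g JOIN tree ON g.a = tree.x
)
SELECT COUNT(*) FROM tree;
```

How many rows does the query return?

Base: (n14, k=0).
Iteration 1: edges from {n14} -> (n18, k=1).
Iteration 2: edges from {n18} -> (n11, k=2).
Iteration 3: edges from {n11} -> (n24, k=3).
Iteration 4: edges from {n24} -> (n1, k=4).
Iteration 5: no outgoing edges from {n1}; recursion stops.
Total rows emitted: 5.

5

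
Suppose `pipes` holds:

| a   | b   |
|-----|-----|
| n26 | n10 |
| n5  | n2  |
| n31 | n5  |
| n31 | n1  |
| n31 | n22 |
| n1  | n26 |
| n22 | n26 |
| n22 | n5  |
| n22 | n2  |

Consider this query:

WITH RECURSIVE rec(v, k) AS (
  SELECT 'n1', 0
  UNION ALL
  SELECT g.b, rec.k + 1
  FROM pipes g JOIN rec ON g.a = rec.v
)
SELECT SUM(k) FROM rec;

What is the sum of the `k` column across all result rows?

3

Base: (n1, k=0).
Iteration 1: edges from {n1} -> (n26, k=1).
Iteration 2: edges from {n26} -> (n10, k=2).
Iteration 3: no outgoing edges from {n10}; recursion stops.
SUM(k) = 0 + 1 + 2 = 3.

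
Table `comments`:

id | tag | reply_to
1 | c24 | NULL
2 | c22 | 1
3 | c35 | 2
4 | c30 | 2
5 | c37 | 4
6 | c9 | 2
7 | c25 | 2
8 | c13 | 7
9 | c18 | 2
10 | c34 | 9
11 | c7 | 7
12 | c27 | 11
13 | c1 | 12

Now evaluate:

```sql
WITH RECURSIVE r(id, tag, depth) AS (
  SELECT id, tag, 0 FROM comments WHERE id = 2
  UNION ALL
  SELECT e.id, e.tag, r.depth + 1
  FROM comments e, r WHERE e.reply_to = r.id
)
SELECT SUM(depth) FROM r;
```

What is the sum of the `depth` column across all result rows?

Base: id=2 (c22) at depth 0.
Iteration 1: rows with reply_to in {2} -> c35 (id 3, depth 1), c30 (id 4, depth 1), c9 (id 6, depth 1), c25 (id 7, depth 1), c18 (id 9, depth 1).
Iteration 2: rows with reply_to in {3,4,6,7,9} -> c37 (id 5, depth 2), c13 (id 8, depth 2), c34 (id 10, depth 2), c7 (id 11, depth 2).
Iteration 3: rows with reply_to in {5,8,10,11} -> c27 (id 12, depth 3).
Iteration 4: rows with reply_to in {12} -> c1 (id 13, depth 4).
Iteration 5: no rows with reply_to in {13}; recursion stops.
SUM(depth) = 0 + 1 + 1 + 1 + 1 + 1 + 2 + 2 + 2 + 2 + 3 + 4 = 20.

20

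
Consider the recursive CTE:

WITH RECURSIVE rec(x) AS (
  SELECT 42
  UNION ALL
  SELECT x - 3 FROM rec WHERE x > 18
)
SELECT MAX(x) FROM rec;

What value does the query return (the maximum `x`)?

42

Base: x=42.
Iteration 1: 42 > 18 holds -> x = 42 - 3 = 39.
Iteration 2: 39 > 18 holds -> x = 39 - 3 = 36.
Iteration 3: 36 > 18 holds -> x = 36 - 3 = 33.
Iteration 4: 33 > 18 holds -> x = 33 - 3 = 30.
Iteration 5: 30 > 18 holds -> x = 30 - 3 = 27.
Iteration 6: 27 > 18 holds -> x = 27 - 3 = 24.
Iteration 7: 24 > 18 holds -> x = 24 - 3 = 21.
Iteration 8: 21 > 18 holds -> x = 21 - 3 = 18.
Iteration 9: 18 > 18 fails; recursion stops.
x values: 42, 39, 36, 33, 30, 27, 24, 21, 18; the maximum is 42.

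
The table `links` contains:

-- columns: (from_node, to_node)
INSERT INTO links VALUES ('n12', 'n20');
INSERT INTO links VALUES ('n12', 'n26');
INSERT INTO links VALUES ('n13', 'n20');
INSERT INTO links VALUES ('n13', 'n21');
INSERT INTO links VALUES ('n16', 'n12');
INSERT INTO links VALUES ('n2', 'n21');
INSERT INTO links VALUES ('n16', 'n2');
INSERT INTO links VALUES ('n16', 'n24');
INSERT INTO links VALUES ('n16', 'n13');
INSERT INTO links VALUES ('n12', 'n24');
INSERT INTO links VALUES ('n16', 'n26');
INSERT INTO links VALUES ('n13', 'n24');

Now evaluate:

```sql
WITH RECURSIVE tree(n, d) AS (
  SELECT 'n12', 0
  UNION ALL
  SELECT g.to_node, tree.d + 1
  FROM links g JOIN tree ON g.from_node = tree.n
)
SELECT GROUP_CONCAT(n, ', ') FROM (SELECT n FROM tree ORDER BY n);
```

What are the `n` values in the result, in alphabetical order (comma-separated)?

n12, n20, n24, n26

Base: (n12, d=0).
Iteration 1: edges from {n12} -> (n20, d=1), (n24, d=1), (n26, d=1).
Iteration 2: no outgoing edges from {n20,n24,n26}; recursion stops.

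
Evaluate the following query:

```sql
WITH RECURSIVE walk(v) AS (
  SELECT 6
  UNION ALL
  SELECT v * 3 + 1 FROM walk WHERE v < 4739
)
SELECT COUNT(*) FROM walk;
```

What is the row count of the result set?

Base: v=6.
Iteration 1: 6 < 4739 holds -> v = 6 * 3 + 1 = 19.
Iteration 2: 19 < 4739 holds -> v = 19 * 3 + 1 = 58.
Iteration 3: 58 < 4739 holds -> v = 58 * 3 + 1 = 175.
Iteration 4: 175 < 4739 holds -> v = 175 * 3 + 1 = 526.
Iteration 5: 526 < 4739 holds -> v = 526 * 3 + 1 = 1579.
Iteration 6: 1579 < 4739 holds -> v = 1579 * 3 + 1 = 4738.
Iteration 7: 4738 < 4739 holds -> v = 4738 * 3 + 1 = 14215.
Iteration 8: 14215 < 4739 fails; recursion stops.
Total rows emitted: 8.

8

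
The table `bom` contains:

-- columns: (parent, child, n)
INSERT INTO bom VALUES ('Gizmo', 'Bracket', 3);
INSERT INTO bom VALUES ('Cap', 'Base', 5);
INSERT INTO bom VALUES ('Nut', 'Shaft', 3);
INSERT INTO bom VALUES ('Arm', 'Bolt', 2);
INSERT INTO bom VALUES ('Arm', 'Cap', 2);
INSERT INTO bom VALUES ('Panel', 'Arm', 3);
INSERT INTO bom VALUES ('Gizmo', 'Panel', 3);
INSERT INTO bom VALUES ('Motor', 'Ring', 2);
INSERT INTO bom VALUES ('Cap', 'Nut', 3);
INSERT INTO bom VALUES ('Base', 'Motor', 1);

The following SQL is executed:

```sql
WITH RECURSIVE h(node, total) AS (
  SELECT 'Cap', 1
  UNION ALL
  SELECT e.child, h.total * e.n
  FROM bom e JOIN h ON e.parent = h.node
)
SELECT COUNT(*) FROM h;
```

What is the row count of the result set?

6

Base: (Cap, total=1).
Iteration 1: components of {Cap} -> Base = 1*5 = 5, Nut = 1*3 = 3.
Iteration 2: components of {Base,Nut} -> Motor = 5*1 = 5, Shaft = 3*3 = 9.
Iteration 3: components of {Motor,Shaft} -> Ring = 5*2 = 10.
Iteration 4: no further components; recursion stops.
Total rows emitted: 6.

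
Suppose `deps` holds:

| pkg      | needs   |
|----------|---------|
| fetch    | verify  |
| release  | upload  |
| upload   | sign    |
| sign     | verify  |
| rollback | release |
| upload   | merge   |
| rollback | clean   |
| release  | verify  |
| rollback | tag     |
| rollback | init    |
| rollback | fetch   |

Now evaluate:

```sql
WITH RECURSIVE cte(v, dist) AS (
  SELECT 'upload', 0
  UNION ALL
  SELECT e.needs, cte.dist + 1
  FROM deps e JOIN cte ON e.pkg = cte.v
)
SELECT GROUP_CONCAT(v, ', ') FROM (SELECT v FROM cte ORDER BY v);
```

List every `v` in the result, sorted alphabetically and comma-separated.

Base: (upload, dist=0).
Iteration 1: edges from {upload} -> (merge, dist=1), (sign, dist=1).
Iteration 2: edges from {merge,sign} -> (verify, dist=2).
Iteration 3: no outgoing edges from {verify}; recursion stops.

merge, sign, upload, verify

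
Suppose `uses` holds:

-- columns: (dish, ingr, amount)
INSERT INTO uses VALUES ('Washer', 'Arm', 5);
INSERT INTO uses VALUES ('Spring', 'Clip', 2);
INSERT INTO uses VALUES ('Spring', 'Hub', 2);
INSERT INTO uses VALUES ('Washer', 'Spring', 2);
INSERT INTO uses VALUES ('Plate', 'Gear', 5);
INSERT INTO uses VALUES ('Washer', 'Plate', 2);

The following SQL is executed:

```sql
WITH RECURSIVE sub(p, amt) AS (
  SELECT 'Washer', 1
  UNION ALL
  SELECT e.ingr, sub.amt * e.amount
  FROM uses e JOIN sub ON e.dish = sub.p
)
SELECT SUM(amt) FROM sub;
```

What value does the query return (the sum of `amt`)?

Base: (Washer, amt=1).
Iteration 1: components of {Washer} -> Arm = 1*5 = 5, Plate = 1*2 = 2, Spring = 1*2 = 2.
Iteration 2: components of {Arm,Plate,Spring} -> Clip = 2*2 = 4, Gear = 2*5 = 10, Hub = 2*2 = 4.
Iteration 3: no further components; recursion stops.
SUM(amt) = 1 + 5 + 2 + 2 + 4 + 4 + 10 = 28.

28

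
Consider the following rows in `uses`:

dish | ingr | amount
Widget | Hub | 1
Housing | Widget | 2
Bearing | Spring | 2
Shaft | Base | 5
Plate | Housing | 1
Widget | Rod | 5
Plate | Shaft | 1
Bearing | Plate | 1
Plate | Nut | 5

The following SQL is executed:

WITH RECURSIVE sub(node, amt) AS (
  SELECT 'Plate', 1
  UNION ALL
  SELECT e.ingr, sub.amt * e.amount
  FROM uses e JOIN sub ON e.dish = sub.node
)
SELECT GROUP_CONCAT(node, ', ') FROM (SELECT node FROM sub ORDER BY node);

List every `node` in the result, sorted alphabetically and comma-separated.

Base: (Plate, amt=1).
Iteration 1: components of {Plate} -> Housing = 1*1 = 1, Nut = 1*5 = 5, Shaft = 1*1 = 1.
Iteration 2: components of {Housing,Nut,Shaft} -> Base = 1*5 = 5, Widget = 1*2 = 2.
Iteration 3: components of {Base,Widget} -> Hub = 2*1 = 2, Rod = 2*5 = 10.
Iteration 4: no further components; recursion stops.

Base, Housing, Hub, Nut, Plate, Rod, Shaft, Widget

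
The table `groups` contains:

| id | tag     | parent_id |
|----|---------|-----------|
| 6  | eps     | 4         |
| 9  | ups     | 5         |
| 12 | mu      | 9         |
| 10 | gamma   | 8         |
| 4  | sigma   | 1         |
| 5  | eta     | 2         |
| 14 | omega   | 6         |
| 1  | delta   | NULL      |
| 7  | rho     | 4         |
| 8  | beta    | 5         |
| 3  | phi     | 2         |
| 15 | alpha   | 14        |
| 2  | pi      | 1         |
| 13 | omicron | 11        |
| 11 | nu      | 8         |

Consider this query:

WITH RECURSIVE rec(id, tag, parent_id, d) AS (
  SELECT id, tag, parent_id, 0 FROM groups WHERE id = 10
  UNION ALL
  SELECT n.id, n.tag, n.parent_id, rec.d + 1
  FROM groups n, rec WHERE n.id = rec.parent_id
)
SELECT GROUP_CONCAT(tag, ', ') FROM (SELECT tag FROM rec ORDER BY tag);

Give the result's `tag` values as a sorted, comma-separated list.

Base: id=10 (gamma), parent_id=8, d 0.
Iteration 1: join on id=8 -> beta (id 8, parent_id=5, d 1).
Iteration 2: join on id=5 -> eta (id 5, parent_id=2, d 2).
Iteration 3: join on id=2 -> pi (id 2, parent_id=1, d 3).
Iteration 4: join on id=1 -> delta (id 1, parent_id=NULL, d 4).
Iteration 5: parent_id is NULL; no match; recursion stops.

beta, delta, eta, gamma, pi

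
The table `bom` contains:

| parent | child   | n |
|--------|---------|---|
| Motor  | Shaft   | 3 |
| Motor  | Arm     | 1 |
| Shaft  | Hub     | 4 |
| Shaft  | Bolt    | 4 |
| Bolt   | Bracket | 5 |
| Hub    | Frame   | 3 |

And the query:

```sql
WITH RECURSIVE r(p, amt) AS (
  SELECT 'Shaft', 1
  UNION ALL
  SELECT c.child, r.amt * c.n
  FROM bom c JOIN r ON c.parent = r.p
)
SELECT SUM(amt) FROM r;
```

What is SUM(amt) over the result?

Base: (Shaft, amt=1).
Iteration 1: components of {Shaft} -> Bolt = 1*4 = 4, Hub = 1*4 = 4.
Iteration 2: components of {Bolt,Hub} -> Bracket = 4*5 = 20, Frame = 4*3 = 12.
Iteration 3: no further components; recursion stops.
SUM(amt) = 1 + 4 + 4 + 12 + 20 = 41.

41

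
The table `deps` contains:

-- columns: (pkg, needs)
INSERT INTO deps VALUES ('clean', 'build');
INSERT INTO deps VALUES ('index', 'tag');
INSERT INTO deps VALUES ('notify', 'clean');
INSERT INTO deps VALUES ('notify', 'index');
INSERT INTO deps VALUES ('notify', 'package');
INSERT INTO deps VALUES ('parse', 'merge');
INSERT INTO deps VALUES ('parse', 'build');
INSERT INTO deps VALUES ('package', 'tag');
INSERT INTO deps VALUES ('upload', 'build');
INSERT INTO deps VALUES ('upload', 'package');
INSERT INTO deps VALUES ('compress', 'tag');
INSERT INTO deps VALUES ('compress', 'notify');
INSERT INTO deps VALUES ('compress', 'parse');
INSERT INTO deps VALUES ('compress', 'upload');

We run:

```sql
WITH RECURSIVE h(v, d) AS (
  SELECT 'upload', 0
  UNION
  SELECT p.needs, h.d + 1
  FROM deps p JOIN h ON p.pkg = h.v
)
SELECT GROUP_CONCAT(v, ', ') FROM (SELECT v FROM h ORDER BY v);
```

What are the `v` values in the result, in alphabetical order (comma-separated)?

Base: (upload, d=0).
Iteration 1: edges from {upload} -> (build, d=1), (package, d=1).
Iteration 2: edges from {build,package} -> (tag, d=2).
Iteration 3: no outgoing edges from {tag}; recursion stops.

build, package, tag, upload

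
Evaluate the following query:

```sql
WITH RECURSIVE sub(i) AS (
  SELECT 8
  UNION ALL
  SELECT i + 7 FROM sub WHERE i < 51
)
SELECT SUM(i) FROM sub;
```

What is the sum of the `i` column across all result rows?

Base: i=8.
Iteration 1: 8 < 51 holds -> i = 8 + 7 = 15.
Iteration 2: 15 < 51 holds -> i = 15 + 7 = 22.
Iteration 3: 22 < 51 holds -> i = 22 + 7 = 29.
Iteration 4: 29 < 51 holds -> i = 29 + 7 = 36.
Iteration 5: 36 < 51 holds -> i = 36 + 7 = 43.
Iteration 6: 43 < 51 holds -> i = 43 + 7 = 50.
Iteration 7: 50 < 51 holds -> i = 50 + 7 = 57.
Iteration 8: 57 < 51 fails; recursion stops.
SUM(i) = 8 + 15 + 22 + 29 + 36 + 43 + 50 + 57 = 260.

260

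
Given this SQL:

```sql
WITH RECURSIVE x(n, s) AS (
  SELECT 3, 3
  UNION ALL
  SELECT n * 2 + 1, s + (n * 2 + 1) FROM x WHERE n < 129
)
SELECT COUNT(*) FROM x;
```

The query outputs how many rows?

Base: n=3, s=3.
Iteration 1: 3 < 129 holds -> n = 3 * 2 + 1 = 7, s = 3 + 7 = 10.
Iteration 2: 7 < 129 holds -> n = 7 * 2 + 1 = 15, s = 10 + 15 = 25.
Iteration 3: 15 < 129 holds -> n = 15 * 2 + 1 = 31, s = 25 + 31 = 56.
Iteration 4: 31 < 129 holds -> n = 31 * 2 + 1 = 63, s = 56 + 63 = 119.
Iteration 5: 63 < 129 holds -> n = 63 * 2 + 1 = 127, s = 119 + 127 = 246.
Iteration 6: 127 < 129 holds -> n = 127 * 2 + 1 = 255, s = 246 + 255 = 501.
Iteration 7: 255 < 129 fails; recursion stops.
Total rows emitted: 7.

7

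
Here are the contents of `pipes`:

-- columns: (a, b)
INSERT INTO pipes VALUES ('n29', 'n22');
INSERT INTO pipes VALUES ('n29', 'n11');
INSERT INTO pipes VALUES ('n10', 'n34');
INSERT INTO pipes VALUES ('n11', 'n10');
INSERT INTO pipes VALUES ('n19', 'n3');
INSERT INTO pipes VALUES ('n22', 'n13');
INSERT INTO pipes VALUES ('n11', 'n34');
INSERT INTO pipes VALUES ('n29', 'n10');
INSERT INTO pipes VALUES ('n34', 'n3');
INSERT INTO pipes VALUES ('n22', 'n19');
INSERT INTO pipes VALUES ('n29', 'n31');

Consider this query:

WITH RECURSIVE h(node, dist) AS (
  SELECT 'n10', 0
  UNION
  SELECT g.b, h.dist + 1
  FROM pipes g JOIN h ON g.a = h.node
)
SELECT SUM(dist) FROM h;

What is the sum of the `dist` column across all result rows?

3

Base: (n10, dist=0).
Iteration 1: edges from {n10} -> (n34, dist=1).
Iteration 2: edges from {n34} -> (n3, dist=2).
Iteration 3: no outgoing edges from {n3}; recursion stops.
SUM(dist) = 0 + 1 + 2 = 3.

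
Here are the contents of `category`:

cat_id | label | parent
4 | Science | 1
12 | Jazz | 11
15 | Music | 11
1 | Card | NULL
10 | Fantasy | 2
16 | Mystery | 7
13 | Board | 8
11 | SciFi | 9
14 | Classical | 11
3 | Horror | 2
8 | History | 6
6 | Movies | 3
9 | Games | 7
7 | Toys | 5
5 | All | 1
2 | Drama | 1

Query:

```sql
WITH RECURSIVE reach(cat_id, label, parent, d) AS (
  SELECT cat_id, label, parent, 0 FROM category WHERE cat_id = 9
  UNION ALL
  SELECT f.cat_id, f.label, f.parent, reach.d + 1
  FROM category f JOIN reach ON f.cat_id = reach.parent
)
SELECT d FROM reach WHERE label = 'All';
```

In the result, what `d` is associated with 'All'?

Base: cat_id=9 (Games), parent=7, d 0.
Iteration 1: join on cat_id=7 -> Toys (id 7, parent=5, d 1).
Iteration 2: join on cat_id=5 -> All (id 5, parent=1, d 2).
Iteration 3: join on cat_id=1 -> Card (id 1, parent=NULL, d 3).
Iteration 4: parent is NULL; no match; recursion stops.

2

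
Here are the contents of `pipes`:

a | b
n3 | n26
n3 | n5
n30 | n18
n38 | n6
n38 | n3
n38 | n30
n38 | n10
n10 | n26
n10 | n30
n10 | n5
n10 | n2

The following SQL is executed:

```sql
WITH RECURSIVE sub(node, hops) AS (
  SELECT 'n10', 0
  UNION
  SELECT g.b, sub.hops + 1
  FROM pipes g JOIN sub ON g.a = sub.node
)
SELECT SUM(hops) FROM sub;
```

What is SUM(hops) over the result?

6

Base: (n10, hops=0).
Iteration 1: edges from {n10} -> (n2, hops=1), (n26, hops=1), (n30, hops=1), (n5, hops=1).
Iteration 2: edges from {n2,n26,n30,n5} -> (n18, hops=2).
Iteration 3: no outgoing edges from {n18}; recursion stops.
SUM(hops) = 0 + 1 + 1 + 1 + 1 + 2 = 6.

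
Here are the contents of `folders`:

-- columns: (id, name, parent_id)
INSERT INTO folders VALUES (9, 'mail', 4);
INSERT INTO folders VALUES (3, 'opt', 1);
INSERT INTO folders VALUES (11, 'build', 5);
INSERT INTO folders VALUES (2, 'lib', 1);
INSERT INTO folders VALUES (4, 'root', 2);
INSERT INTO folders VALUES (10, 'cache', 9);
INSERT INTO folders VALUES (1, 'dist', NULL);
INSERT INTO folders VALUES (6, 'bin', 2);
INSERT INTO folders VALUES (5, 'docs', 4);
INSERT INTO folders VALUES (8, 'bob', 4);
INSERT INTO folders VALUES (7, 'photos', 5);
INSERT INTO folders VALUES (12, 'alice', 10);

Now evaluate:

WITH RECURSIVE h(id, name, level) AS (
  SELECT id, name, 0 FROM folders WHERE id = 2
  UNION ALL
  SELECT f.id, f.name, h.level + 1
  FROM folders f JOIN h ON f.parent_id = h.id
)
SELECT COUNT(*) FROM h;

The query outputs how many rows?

10

Base: id=2 (lib) at level 0.
Iteration 1: rows with parent_id in {2} -> root (id 4, level 1), bin (id 6, level 1).
Iteration 2: rows with parent_id in {4,6} -> docs (id 5, level 2), bob (id 8, level 2), mail (id 9, level 2).
Iteration 3: rows with parent_id in {5,8,9} -> photos (id 7, level 3), cache (id 10, level 3), build (id 11, level 3).
Iteration 4: rows with parent_id in {7,10,11} -> alice (id 12, level 4).
Iteration 5: no rows with parent_id in {12}; recursion stops.
Total rows emitted: 10.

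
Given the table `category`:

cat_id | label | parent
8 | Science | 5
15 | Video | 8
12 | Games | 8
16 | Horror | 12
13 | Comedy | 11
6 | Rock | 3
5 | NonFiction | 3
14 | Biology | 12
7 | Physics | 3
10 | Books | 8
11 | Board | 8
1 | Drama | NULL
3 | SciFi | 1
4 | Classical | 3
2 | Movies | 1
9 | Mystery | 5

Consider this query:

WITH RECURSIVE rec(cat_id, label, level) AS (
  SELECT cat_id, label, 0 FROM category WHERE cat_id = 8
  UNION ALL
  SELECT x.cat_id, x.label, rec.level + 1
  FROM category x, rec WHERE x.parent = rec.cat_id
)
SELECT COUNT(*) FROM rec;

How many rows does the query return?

Base: cat_id=8 (Science) at level 0.
Iteration 1: rows with parent in {8} -> Books (id 10, level 1), Board (id 11, level 1), Games (id 12, level 1), Video (id 15, level 1).
Iteration 2: rows with parent in {10,11,12,15} -> Comedy (id 13, level 2), Biology (id 14, level 2), Horror (id 16, level 2).
Iteration 3: no rows with parent in {13,14,16}; recursion stops.
Total rows emitted: 8.

8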